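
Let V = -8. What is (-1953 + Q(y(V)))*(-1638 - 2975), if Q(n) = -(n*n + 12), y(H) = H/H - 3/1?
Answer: 9082997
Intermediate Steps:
y(H) = -2 (y(H) = 1 - 3*1 = 1 - 3 = -2)
Q(n) = -12 - n² (Q(n) = -(n² + 12) = -(12 + n²) = -12 - n²)
(-1953 + Q(y(V)))*(-1638 - 2975) = (-1953 + (-12 - 1*(-2)²))*(-1638 - 2975) = (-1953 + (-12 - 1*4))*(-4613) = (-1953 + (-12 - 4))*(-4613) = (-1953 - 16)*(-4613) = -1969*(-4613) = 9082997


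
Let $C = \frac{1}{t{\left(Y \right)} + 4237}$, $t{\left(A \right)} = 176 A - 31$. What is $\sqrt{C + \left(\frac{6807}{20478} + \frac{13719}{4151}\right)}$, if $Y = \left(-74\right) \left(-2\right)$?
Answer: $\frac{\sqrt{3409429085136274106193}}{30615671443} \approx 1.9072$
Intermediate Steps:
$Y = 148$
$t{\left(A \right)} = -31 + 176 A$
$C = \frac{1}{30254}$ ($C = \frac{1}{\left(-31 + 176 \cdot 148\right) + 4237} = \frac{1}{\left(-31 + 26048\right) + 4237} = \frac{1}{26017 + 4237} = \frac{1}{30254} \approx 3.3053 \cdot 10^{-5}$)
$\sqrt{C + \left(\frac{6807}{20478} + \frac{13719}{4151}\right)} = \sqrt{\frac{1}{30254} + \left(\frac{6807}{20478} + \frac{13719}{4151}\right)} = \sqrt{\frac{1}{30254} + \left(6807 \cdot \frac{1}{20478} + 13719 \cdot \frac{1}{4151}\right)} = \sqrt{\frac{1}{30254} + \left(\frac{2269}{6826} + \frac{13719}{4151}\right)} = \sqrt{\frac{1}{30254} + \frac{103064513}{28334726}} = \sqrt{\frac{111362218251}{30615671443}} = \frac{\sqrt{3409429085136274106193}}{30615671443}$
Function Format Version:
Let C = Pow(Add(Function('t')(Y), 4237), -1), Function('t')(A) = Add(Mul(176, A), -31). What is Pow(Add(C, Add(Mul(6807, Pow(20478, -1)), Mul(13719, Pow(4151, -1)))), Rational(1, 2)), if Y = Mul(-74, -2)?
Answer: Mul(Rational(1, 30615671443), Pow(3409429085136274106193, Rational(1, 2))) ≈ 1.9072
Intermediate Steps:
Y = 148
Function('t')(A) = Add(-31, Mul(176, A))
C = Rational(1, 30254) (C = Pow(Add(Add(-31, Mul(176, 148)), 4237), -1) = Pow(Add(Add(-31, 26048), 4237), -1) = Pow(Add(26017, 4237), -1) = Pow(30254, -1) = Rational(1, 30254) ≈ 3.3053e-5)
Pow(Add(C, Add(Mul(6807, Pow(20478, -1)), Mul(13719, Pow(4151, -1)))), Rational(1, 2)) = Pow(Add(Rational(1, 30254), Add(Mul(6807, Pow(20478, -1)), Mul(13719, Pow(4151, -1)))), Rational(1, 2)) = Pow(Add(Rational(1, 30254), Add(Mul(6807, Rational(1, 20478)), Mul(13719, Rational(1, 4151)))), Rational(1, 2)) = Pow(Add(Rational(1, 30254), Add(Rational(2269, 6826), Rational(13719, 4151))), Rational(1, 2)) = Pow(Add(Rational(1, 30254), Rational(103064513, 28334726)), Rational(1, 2)) = Pow(Rational(111362218251, 30615671443), Rational(1, 2)) = Mul(Rational(1, 30615671443), Pow(3409429085136274106193, Rational(1, 2)))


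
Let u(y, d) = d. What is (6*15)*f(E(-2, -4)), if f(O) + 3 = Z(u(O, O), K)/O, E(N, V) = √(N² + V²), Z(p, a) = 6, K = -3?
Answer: -270 + 54*√5 ≈ -149.25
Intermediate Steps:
f(O) = -3 + 6/O
(6*15)*f(E(-2, -4)) = (6*15)*(-3 + 6/(√((-2)² + (-4)²))) = 90*(-3 + 6/(√(4 + 16))) = 90*(-3 + 6/(√20)) = 90*(-3 + 6/((2*√5))) = 90*(-3 + 6*(√5/10)) = 90*(-3 + 3*√5/5) = -270 + 54*√5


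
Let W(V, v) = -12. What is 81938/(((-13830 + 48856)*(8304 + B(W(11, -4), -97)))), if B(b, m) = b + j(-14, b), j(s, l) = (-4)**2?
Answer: 40969/145498004 ≈ 0.00028158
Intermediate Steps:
j(s, l) = 16
B(b, m) = 16 + b (B(b, m) = b + 16 = 16 + b)
81938/(((-13830 + 48856)*(8304 + B(W(11, -4), -97)))) = 81938/(((-13830 + 48856)*(8304 + (16 - 12)))) = 81938/((35026*(8304 + 4))) = 81938/((35026*8308)) = 81938/290996008 = 81938*(1/290996008) = 40969/145498004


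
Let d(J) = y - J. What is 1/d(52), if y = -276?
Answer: -1/328 ≈ -0.0030488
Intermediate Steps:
d(J) = -276 - J
1/d(52) = 1/(-276 - 1*52) = 1/(-276 - 52) = 1/(-328) = -1/328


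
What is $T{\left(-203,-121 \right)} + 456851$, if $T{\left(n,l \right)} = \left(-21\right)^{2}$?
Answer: $457292$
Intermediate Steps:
$T{\left(n,l \right)} = 441$
$T{\left(-203,-121 \right)} + 456851 = 441 + 456851 = 457292$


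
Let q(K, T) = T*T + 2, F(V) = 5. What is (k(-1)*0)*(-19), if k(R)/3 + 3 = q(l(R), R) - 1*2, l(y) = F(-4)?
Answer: 0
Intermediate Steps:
l(y) = 5
q(K, T) = 2 + T² (q(K, T) = T² + 2 = 2 + T²)
k(R) = -9 + 3*R² (k(R) = -9 + 3*((2 + R²) - 1*2) = -9 + 3*((2 + R²) - 2) = -9 + 3*R²)
(k(-1)*0)*(-19) = ((-9 + 3*(-1)²)*0)*(-19) = ((-9 + 3*1)*0)*(-19) = ((-9 + 3)*0)*(-19) = -6*0*(-19) = 0*(-19) = 0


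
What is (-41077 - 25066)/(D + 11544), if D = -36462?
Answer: 66143/24918 ≈ 2.6544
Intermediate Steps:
(-41077 - 25066)/(D + 11544) = (-41077 - 25066)/(-36462 + 11544) = -66143/(-24918) = -66143*(-1/24918) = 66143/24918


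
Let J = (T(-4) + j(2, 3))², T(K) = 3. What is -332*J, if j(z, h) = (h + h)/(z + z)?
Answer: -6723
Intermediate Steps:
j(z, h) = h/z (j(z, h) = (2*h)/((2*z)) = (2*h)*(1/(2*z)) = h/z)
J = 81/4 (J = (3 + 3/2)² = (9/2)² = 81/4 ≈ 20.250)
-332*J = -332*81/4 = -6723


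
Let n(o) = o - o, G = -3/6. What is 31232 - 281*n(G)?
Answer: 31232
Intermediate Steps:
G = -½ (G = -3*⅙ = -½ ≈ -0.50000)
n(o) = 0
31232 - 281*n(G) = 31232 - 281*0 = 31232 - 1*0 = 31232 + 0 = 31232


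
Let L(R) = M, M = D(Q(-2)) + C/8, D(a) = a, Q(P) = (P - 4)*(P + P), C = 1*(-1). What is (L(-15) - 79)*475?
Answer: -209475/8 ≈ -26184.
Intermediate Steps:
C = -1
Q(P) = 2*P*(-4 + P) (Q(P) = (-4 + P)*(2*P) = 2*P*(-4 + P))
M = 191/8 (M = 2*(-2)*(-4 - 2) - 1/8 = 2*(-2)*(-6) - 1*⅛ = 24 - ⅛ = 191/8 ≈ 23.875)
L(R) = 191/8
(L(-15) - 79)*475 = (191/8 - 79)*475 = -441/8*475 = -209475/8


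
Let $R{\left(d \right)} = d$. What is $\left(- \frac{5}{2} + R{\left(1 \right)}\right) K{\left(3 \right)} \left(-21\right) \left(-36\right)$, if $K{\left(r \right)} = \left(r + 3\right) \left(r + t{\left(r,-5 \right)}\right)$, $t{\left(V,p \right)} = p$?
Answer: $13608$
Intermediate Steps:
$K{\left(r \right)} = \left(-5 + r\right) \left(3 + r\right)$ ($K{\left(r \right)} = \left(r + 3\right) \left(r - 5\right) = \left(3 + r\right) \left(-5 + r\right) = \left(-5 + r\right) \left(3 + r\right)$)
$\left(- \frac{5}{2} + R{\left(1 \right)}\right) K{\left(3 \right)} \left(-21\right) \left(-36\right) = \left(- \frac{5}{2} + 1\right) \left(-15 + 3^{2} - 6\right) \left(-21\right) \left(-36\right) = \left(\left(-5\right) \frac{1}{2} + 1\right) \left(-15 + 9 - 6\right) \left(-21\right) \left(-36\right) = \left(- \frac{5}{2} + 1\right) \left(-12\right) \left(-21\right) \left(-36\right) = \left(- \frac{3}{2}\right) \left(-12\right) \left(-21\right) \left(-36\right) = 18 \left(-21\right) \left(-36\right) = \left(-378\right) \left(-36\right) = 13608$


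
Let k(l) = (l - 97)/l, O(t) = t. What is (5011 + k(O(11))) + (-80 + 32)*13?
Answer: 48171/11 ≈ 4379.2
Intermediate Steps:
k(l) = (-97 + l)/l
(5011 + k(O(11))) + (-80 + 32)*13 = (5011 + (-97 + 11)/11) + (-80 + 32)*13 = (5011 + (1/11)*(-86)) - 48*13 = (5011 - 86/11) - 624 = 55035/11 - 624 = 48171/11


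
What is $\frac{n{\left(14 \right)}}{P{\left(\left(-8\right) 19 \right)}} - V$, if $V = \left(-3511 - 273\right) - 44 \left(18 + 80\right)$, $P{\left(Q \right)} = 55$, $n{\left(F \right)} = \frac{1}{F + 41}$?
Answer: $\frac{24490401}{3025} \approx 8096.0$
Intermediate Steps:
$n{\left(F \right)} = \frac{1}{41 + F}$
$V = -8096$ ($V = -3784 - 4312 = -8096$)
$\frac{n{\left(14 \right)}}{P{\left(\left(-8\right) 19 \right)}} - V = \frac{1}{\left(41 + 14\right) 55} - -8096 = \frac{1}{55} \cdot \frac{1}{55} + 8096 = \frac{1}{3025} + 8096 = \frac{24490401}{3025}$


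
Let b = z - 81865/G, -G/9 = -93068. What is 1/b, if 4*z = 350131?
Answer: 209403/18329599982 ≈ 1.1424e-5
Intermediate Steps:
G = 837612 (G = -9*(-93068) = 837612)
z = 350131/4 (z = (1/4)*350131 = 350131/4 ≈ 87533.)
b = 18329599982/209403 (b = 350131/4 - 81865/837612 = 18329599982/209403 ≈ 87533.)
1/b = 1/(18329599982/209403) = 209403/18329599982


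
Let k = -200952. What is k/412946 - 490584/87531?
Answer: -36695704996/6024262721 ≈ -6.0913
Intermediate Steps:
k/412946 - 490584/87531 = -200952/412946 - 490584/87531 = -200952*1/412946 - 490584*1/87531 = -100476/206473 - 163528/29177 = -36695704996/6024262721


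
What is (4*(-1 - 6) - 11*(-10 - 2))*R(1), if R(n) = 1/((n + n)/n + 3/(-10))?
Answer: 1040/17 ≈ 61.176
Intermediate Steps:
R(n) = 10/17 (R(n) = 1/((2*n)/n + 3*(-⅒)) = 1/(2 - 3/10) = 1/(17/10) = 10/17)
(4*(-1 - 6) - 11*(-10 - 2))*R(1) = (4*(-1 - 6) - 11*(-10 - 2))*(10/17) = (4*(-7) - 11*(-12))*(10/17) = (-28 + 132)*(10/17) = 104*(10/17) = 1040/17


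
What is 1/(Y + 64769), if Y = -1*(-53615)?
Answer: 1/118384 ≈ 8.4471e-6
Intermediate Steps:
Y = 53615
1/(Y + 64769) = 1/(53615 + 64769) = 1/118384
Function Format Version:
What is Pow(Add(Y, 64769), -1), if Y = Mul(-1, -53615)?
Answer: Rational(1, 118384) ≈ 8.4471e-6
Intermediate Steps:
Y = 53615
Pow(Add(Y, 64769), -1) = Pow(Add(53615, 64769), -1) = Pow(118384, -1) = Rational(1, 118384)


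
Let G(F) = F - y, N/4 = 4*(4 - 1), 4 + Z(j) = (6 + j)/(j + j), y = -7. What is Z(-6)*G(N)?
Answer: -220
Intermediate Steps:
Z(j) = -4 + (6 + j)/(2*j) (Z(j) = -4 + (6 + j)/(j + j) = -4 + (6 + j)/((2*j)) = -4 + (6 + j)*(1/(2*j)) = -4 + (6 + j)/(2*j))
N = 48 (N = 4*(4*(4 - 1)) = 4*(4*3) = 4*12 = 48)
G(F) = 7 + F (G(F) = F - 1*(-7) = F + 7 = 7 + F)
Z(-6)*G(N) = (-7/2 + 3/(-6))*(7 + 48) = (-7/2 + 3*(-1/6))*55 = (-7/2 - 1/2)*55 = -4*55 = -220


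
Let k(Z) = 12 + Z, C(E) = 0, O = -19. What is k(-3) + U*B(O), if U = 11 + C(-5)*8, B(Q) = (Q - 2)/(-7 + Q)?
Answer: 465/26 ≈ 17.885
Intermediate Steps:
B(Q) = (-2 + Q)/(-7 + Q)
U = 11 (U = 11 + 0*8 = 11 + 0 = 11)
k(-3) + U*B(O) = (12 - 3) + 11*((-2 - 19)/(-7 - 19)) = 9 + 11*(-21/(-26)) = 9 + 11*(-1/26*(-21)) = 9 + 11*(21/26) = 9 + 231/26 = 465/26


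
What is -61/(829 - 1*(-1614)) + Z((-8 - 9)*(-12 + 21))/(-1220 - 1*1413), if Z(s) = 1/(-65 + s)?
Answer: -35011191/1402267342 ≈ -0.024968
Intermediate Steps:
-61/(829 - 1*(-1614)) + Z((-8 - 9)*(-12 + 21))/(-1220 - 1*1413) = -61/(829 - 1*(-1614)) + 1/((-65 + (-8 - 9)*(-12 + 21))*(-1220 - 1*1413)) = -61/(829 + 1614) + 1/((-65 - 17*9)*(-1220 - 1413)) = -61/2443 + 1/(-65 - 153*(-2633)) = -61*1/2443 - 1/2633/(-218) = -61/2443 - 1/218*(-1/2633) = -61/2443 + 1/573994 = -35011191/1402267342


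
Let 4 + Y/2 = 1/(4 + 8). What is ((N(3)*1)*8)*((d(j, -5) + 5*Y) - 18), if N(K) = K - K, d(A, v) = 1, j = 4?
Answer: 0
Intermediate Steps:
Y = -47/6 (Y = -8 + 2/(4 + 8) = -8 + 2/12 = -8 + 2*(1/12) = -8 + 1/6 = -47/6 ≈ -7.8333)
N(K) = 0
((N(3)*1)*8)*((d(j, -5) + 5*Y) - 18) = ((0*1)*8)*((1 + 5*(-47/6)) - 18) = (0*8)*((1 - 235/6) - 18) = 0*(-229/6 - 18) = 0*(-337/6) = 0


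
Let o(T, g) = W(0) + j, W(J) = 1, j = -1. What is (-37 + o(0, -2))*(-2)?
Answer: 74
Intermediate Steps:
o(T, g) = 0 (o(T, g) = 1 - 1 = 0)
(-37 + o(0, -2))*(-2) = (-37 + 0)*(-2) = -37*(-2) = 74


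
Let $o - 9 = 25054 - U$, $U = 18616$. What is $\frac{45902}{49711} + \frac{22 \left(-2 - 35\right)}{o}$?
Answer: $\frac{255465440}{320486817} \approx 0.79712$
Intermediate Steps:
$o = 6447$ ($o = 9 + \left(25054 - 18616\right) = 9 + 6438 = 6447$)
$\frac{45902}{49711} + \frac{22 \left(-2 - 35\right)}{o} = \frac{45902}{49711} + \frac{22 \left(-2 - 35\right)}{6447} = 45902 \cdot \frac{1}{49711} + 22 \left(-37\right) \frac{1}{6447} = \frac{45902}{49711} - \frac{814}{6447} = \frac{255465440}{320486817}$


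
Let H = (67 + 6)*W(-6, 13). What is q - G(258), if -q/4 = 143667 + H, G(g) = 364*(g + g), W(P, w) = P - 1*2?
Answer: -760156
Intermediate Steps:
W(P, w) = -2 + P (W(P, w) = P - 2 = -2 + P)
H = -584 (H = (67 + 6)*(-2 - 6) = 73*(-8) = -584)
G(g) = 728*g (G(g) = 364*(2*g) = 728*g)
q = -572332 (q = -4*(143667 - 584) = -4*143083 = -572332)
q - G(258) = -572332 - 728*258 = -572332 - 1*187824 = -572332 - 187824 = -760156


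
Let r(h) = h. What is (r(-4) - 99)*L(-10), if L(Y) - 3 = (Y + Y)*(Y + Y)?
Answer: -41509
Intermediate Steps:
L(Y) = 3 + 4*Y**2 (L(Y) = 3 + (Y + Y)*(Y + Y) = 3 + (2*Y)*(2*Y) = 3 + 4*Y**2)
(r(-4) - 99)*L(-10) = (-4 - 99)*(3 + 4*(-10)**2) = -103*(3 + 4*100) = -103*(3 + 400) = -103*403 = -41509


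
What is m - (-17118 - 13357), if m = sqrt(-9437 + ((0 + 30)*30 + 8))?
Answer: 30475 + I*sqrt(8529) ≈ 30475.0 + 92.353*I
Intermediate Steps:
m = I*sqrt(8529) (m = sqrt(-9437 + (30*30 + 8)) = sqrt(-9437 + (900 + 8)) = sqrt(-9437 + 908) = sqrt(-8529) = I*sqrt(8529) ≈ 92.353*I)
m - (-17118 - 13357) = I*sqrt(8529) - (-17118 - 13357) = I*sqrt(8529) - 1*(-30475) = I*sqrt(8529) + 30475 = 30475 + I*sqrt(8529)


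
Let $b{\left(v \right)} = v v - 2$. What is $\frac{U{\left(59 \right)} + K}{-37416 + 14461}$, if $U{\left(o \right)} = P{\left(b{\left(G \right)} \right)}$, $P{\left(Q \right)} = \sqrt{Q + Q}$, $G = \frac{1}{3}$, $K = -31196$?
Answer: $\frac{31196}{22955} - \frac{i \sqrt{34}}{68865} \approx 1.359 - 8.4672 \cdot 10^{-5} i$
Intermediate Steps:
$G = \frac{1}{3} \approx 0.33333$
$b{\left(v \right)} = -2 + v^{2}$ ($b{\left(v \right)} = v^{2} - 2 = -2 + v^{2}$)
$P{\left(Q \right)} = \sqrt{2} \sqrt{Q}$ ($P{\left(Q \right)} = \sqrt{2 Q} = \sqrt{2} \sqrt{Q}$)
$U{\left(o \right)} = \frac{i \sqrt{34}}{3}$ ($U{\left(o \right)} = \sqrt{2} \sqrt{-2 + \left(\frac{1}{3}\right)^{2}} = \sqrt{2} \sqrt{-2 + \frac{1}{9}} = \sqrt{2} \sqrt{- \frac{17}{9}} = \sqrt{2} \frac{i \sqrt{17}}{3} = \frac{i \sqrt{34}}{3}$)
$\frac{U{\left(59 \right)} + K}{-37416 + 14461} = \frac{\frac{i \sqrt{34}}{3} - 31196}{-37416 + 14461} = \frac{-31196 + \frac{i \sqrt{34}}{3}}{-22955} = \left(-31196 + \frac{i \sqrt{34}}{3}\right) \left(- \frac{1}{22955}\right) = \frac{31196}{22955} - \frac{i \sqrt{34}}{68865}$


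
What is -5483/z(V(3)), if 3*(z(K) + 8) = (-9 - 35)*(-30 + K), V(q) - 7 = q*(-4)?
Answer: -16449/1516 ≈ -10.850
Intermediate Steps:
V(q) = 7 - 4*q (V(q) = 7 + q*(-4) = 7 - 4*q)
z(K) = 432 - 44*K/3 (z(K) = -8 + ((-9 - 35)*(-30 + K))/3 = -8 + (-44*(-30 + K))/3 = -8 + (1320 - 44*K)/3 = -8 + (440 - 44*K/3) = 432 - 44*K/3)
-5483/z(V(3)) = -5483/(432 - 44*(7 - 4*3)/3) = -5483/(432 - 44*(7 - 12)/3) = -5483/(432 - 44/3*(-5)) = -5483/(432 + 220/3) = -5483/1516/3 = -5483*3/1516 = -16449/1516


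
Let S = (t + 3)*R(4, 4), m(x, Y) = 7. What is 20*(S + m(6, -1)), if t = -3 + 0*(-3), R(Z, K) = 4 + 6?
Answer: 140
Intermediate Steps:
R(Z, K) = 10
t = -3 (t = -3 + 0 = -3)
S = 0 (S = (-3 + 3)*10 = 0*10 = 0)
20*(S + m(6, -1)) = 20*(0 + 7) = 20*7 = 140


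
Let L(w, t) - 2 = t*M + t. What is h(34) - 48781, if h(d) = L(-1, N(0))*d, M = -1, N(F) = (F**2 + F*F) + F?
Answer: -48713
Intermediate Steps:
N(F) = F + 2*F**2 (N(F) = (F**2 + F**2) + F = 2*F**2 + F = F + 2*F**2)
L(w, t) = 2 (L(w, t) = 2 + (t*(-1) + t) = 2 + (-t + t) = 2 + 0 = 2)
h(d) = 2*d
h(34) - 48781 = 2*34 - 48781 = 68 - 48781 = -48713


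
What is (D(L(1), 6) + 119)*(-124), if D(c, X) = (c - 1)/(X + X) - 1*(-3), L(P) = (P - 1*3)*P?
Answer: -15097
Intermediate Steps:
L(P) = P*(-3 + P) (L(P) = (P - 3)*P = (-3 + P)*P = P*(-3 + P))
D(c, X) = 3 + (-1 + c)/(2*X) (D(c, X) = (-1 + c)/((2*X)) + 3 = (-1 + c)*(1/(2*X)) + 3 = (-1 + c)/(2*X) + 3 = 3 + (-1 + c)/(2*X))
(D(L(1), 6) + 119)*(-124) = ((½)*(-1 + 1*(-3 + 1) + 6*6)/6 + 119)*(-124) = ((½)*(⅙)*(-1 + 1*(-2) + 36) + 119)*(-124) = ((½)*(⅙)*(-1 - 2 + 36) + 119)*(-124) = ((½)*(⅙)*33 + 119)*(-124) = (11/4 + 119)*(-124) = (487/4)*(-124) = -15097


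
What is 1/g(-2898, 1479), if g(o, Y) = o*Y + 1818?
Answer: -1/4284324 ≈ -2.3341e-7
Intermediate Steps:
g(o, Y) = 1818 + Y*o (g(o, Y) = Y*o + 1818 = 1818 + Y*o)
1/g(-2898, 1479) = 1/(1818 + 1479*(-2898)) = 1/(1818 - 4286142) = 1/(-4284324) = -1/4284324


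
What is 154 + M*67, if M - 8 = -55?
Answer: -2995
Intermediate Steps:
M = -47 (M = 8 - 55 = -47)
154 + M*67 = 154 - 47*67 = 154 - 3149 = -2995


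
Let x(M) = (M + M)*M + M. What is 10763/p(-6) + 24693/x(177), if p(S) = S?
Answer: -225381649/125670 ≈ -1793.4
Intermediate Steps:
x(M) = M + 2*M² (x(M) = (2*M)*M + M = 2*M² + M = M + 2*M²)
10763/p(-6) + 24693/x(177) = 10763/(-6) + 24693/((177*(1 + 2*177))) = 10763*(-⅙) + 24693/((177*(1 + 354))) = -10763/6 + 24693/((177*355)) = -10763/6 + 24693/62835 = -10763/6 + 24693*(1/62835) = -10763/6 + 8231/20945 = -225381649/125670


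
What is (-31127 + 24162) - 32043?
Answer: -39008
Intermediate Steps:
(-31127 + 24162) - 32043 = -6965 - 32043 = -39008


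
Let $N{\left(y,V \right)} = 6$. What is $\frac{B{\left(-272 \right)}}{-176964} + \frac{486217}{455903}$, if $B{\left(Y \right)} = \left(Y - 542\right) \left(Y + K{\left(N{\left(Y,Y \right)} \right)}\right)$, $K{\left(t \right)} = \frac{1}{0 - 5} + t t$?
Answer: $- \frac{4030264331}{201696046230} \approx -0.019982$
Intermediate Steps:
$K{\left(t \right)} = - \frac{1}{5} + t^{2}$ ($K{\left(t \right)} = \frac{1}{-5} + t^{2} = - \frac{1}{5} + t^{2}$)
$B{\left(Y \right)} = \left(-542 + Y\right) \left(\frac{179}{5} + Y\right)$ ($B{\left(Y \right)} = \left(Y - 542\right) \left(Y - \left(\frac{1}{5} - 6^{2}\right)\right) = \left(-542 + Y\right) \left(Y + \left(- \frac{1}{5} + 36\right)\right) = \left(-542 + Y\right) \left(Y + \frac{179}{5}\right) = \left(-542 + Y\right) \left(\frac{179}{5} + Y\right)$)
$\frac{B{\left(-272 \right)}}{-176964} + \frac{486217}{455903} = \frac{- \frac{97018}{5} + \left(-272\right)^{2} - - \frac{688432}{5}}{-176964} + \frac{486217}{455903} = \left(- \frac{97018}{5} + 73984 + \frac{688432}{5}\right) \left(- \frac{1}{176964}\right) + 486217 \cdot \frac{1}{455903} = \frac{961334}{5} \left(- \frac{1}{176964}\right) + \frac{486217}{455903} = - \frac{480667}{442410} + \frac{486217}{455903} = - \frac{4030264331}{201696046230}$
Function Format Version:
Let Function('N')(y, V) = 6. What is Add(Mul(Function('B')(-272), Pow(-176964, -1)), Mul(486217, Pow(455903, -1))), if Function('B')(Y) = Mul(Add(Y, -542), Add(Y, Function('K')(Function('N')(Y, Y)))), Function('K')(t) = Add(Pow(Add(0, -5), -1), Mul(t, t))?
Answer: Rational(-4030264331, 201696046230) ≈ -0.019982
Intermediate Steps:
Function('K')(t) = Add(Rational(-1, 5), Pow(t, 2)) (Function('K')(t) = Add(Pow(-5, -1), Pow(t, 2)) = Add(Rational(-1, 5), Pow(t, 2)))
Function('B')(Y) = Mul(Add(-542, Y), Add(Rational(179, 5), Y)) (Function('B')(Y) = Mul(Add(Y, -542), Add(Y, Add(Rational(-1, 5), Pow(6, 2)))) = Mul(Add(-542, Y), Add(Y, Add(Rational(-1, 5), 36))) = Mul(Add(-542, Y), Add(Y, Rational(179, 5))) = Mul(Add(-542, Y), Add(Rational(179, 5), Y)))
Add(Mul(Function('B')(-272), Pow(-176964, -1)), Mul(486217, Pow(455903, -1))) = Add(Mul(Add(Rational(-97018, 5), Pow(-272, 2), Mul(Rational(-2531, 5), -272)), Pow(-176964, -1)), Mul(486217, Pow(455903, -1))) = Add(Mul(Add(Rational(-97018, 5), 73984, Rational(688432, 5)), Rational(-1, 176964)), Mul(486217, Rational(1, 455903))) = Add(Mul(Rational(961334, 5), Rational(-1, 176964)), Rational(486217, 455903)) = Add(Rational(-480667, 442410), Rational(486217, 455903)) = Rational(-4030264331, 201696046230)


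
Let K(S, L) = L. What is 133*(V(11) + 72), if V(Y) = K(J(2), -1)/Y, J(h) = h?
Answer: 105203/11 ≈ 9563.9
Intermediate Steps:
V(Y) = -1/Y
133*(V(11) + 72) = 133*(-1/11 + 72) = 133*(791/11) = 105203/11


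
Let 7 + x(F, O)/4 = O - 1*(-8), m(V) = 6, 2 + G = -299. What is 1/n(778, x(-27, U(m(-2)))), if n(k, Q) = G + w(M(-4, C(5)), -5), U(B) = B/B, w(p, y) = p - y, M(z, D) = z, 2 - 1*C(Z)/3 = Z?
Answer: -1/300 ≈ -0.0033333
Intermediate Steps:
G = -301 (G = -2 - 299 = -301)
C(Z) = 6 - 3*Z
U(B) = 1
x(F, O) = 4 + 4*O (x(F, O) = -28 + 4*(O - 1*(-8)) = -28 + 4*(O + 8) = -28 + 4*(8 + O) = -28 + (32 + 4*O) = 4 + 4*O)
n(k, Q) = -300 (n(k, Q) = -301 + (-4 - 1*(-5)) = -301 + (-4 + 5) = -301 + 1 = -300)
1/n(778, x(-27, U(m(-2)))) = 1/(-300) = -1/300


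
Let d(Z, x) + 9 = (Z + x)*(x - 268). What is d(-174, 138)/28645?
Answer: 4671/28645 ≈ 0.16307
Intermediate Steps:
d(Z, x) = -9 + (-268 + x)*(Z + x) (d(Z, x) = -9 + (Z + x)*(x - 268) = -9 + (Z + x)*(-268 + x) = -9 + (-268 + x)*(Z + x))
d(-174, 138)/28645 = (-9 + 138**2 - 268*(-174) - 268*138 - 174*138)/28645 = (-9 + 19044 + 46632 - 36984 - 24012)*(1/28645) = 4671*(1/28645) = 4671/28645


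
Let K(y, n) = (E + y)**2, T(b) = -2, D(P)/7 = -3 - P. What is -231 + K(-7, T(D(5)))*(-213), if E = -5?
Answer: -30903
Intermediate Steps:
D(P) = -21 - 7*P (D(P) = 7*(-3 - P) = -21 - 7*P)
K(y, n) = (-5 + y)**2
-231 + K(-7, T(D(5)))*(-213) = -231 + (-5 - 7)**2*(-213) = -231 + (-12)**2*(-213) = -231 + 144*(-213) = -231 - 30672 = -30903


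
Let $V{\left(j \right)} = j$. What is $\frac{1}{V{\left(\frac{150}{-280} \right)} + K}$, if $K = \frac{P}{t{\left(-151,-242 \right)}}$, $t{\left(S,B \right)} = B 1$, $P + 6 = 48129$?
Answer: $- \frac{3388}{675537} \approx -0.0050153$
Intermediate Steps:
$P = 48123$ ($P = -6 + 48129 = 48123$)
$t{\left(S,B \right)} = B$
$K = - \frac{48123}{242}$ ($K = \frac{48123}{-242} = 48123 \left(- \frac{1}{242}\right) = - \frac{48123}{242} \approx -198.86$)
$\frac{1}{V{\left(\frac{150}{-280} \right)} + K} = \frac{1}{\frac{150}{-280} - \frac{48123}{242}} = \frac{1}{150 \left(- \frac{1}{280}\right) - \frac{48123}{242}} = \frac{1}{- \frac{15}{28} - \frac{48123}{242}} = \frac{1}{- \frac{675537}{3388}} = - \frac{3388}{675537}$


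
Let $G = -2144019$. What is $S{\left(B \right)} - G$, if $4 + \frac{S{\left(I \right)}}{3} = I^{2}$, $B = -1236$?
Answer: $6727095$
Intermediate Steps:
$S{\left(I \right)} = -12 + 3 I^{2}$
$S{\left(B \right)} - G = \left(-12 + 3 \left(-1236\right)^{2}\right) - -2144019 = \left(-12 + 3 \cdot 1527696\right) + 2144019 = \left(-12 + 4583088\right) + 2144019 = 4583076 + 2144019 = 6727095$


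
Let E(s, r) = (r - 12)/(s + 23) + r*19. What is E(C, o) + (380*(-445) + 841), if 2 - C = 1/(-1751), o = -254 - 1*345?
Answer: -7864990501/43776 ≈ -1.7966e+5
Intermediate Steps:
o = -599 (o = -254 - 345 = -599)
C = 3503/1751 (C = 2 - 1/(-1751) = 2 - 1*(-1/1751) = 2 + 1/1751 = 3503/1751 ≈ 2.0006)
E(s, r) = 19*r + (-12 + r)/(23 + s) (E(s, r) = (-12 + r)/(23 + s) + 19*r = 19*r + (-12 + r)/(23 + s))
E(C, o) + (380*(-445) + 841) = (-12 + 438*(-599) + 19*(-599)*(3503/1751))/(23 + 3503/1751) + (380*(-445) + 841) = (-12 - 262362 - 39867643/1751)/(43776/1751) + (-169100 + 841) = (1751/43776)*(-499284517/1751) - 168259 = -499284517/43776 - 168259 = -7864990501/43776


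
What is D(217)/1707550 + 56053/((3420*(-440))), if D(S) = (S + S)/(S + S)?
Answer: -1914235907/51390424800 ≈ -0.037249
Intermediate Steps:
D(S) = 1 (D(S) = (2*S)/((2*S)) = (2*S)*(1/(2*S)) = 1)
D(217)/1707550 + 56053/((3420*(-440))) = 1/1707550 + 56053/((3420*(-440))) = 1*(1/1707550) + 56053/(-1504800) = 1/1707550 + 56053*(-1/1504800) = 1/1707550 - 56053/1504800 = -1914235907/51390424800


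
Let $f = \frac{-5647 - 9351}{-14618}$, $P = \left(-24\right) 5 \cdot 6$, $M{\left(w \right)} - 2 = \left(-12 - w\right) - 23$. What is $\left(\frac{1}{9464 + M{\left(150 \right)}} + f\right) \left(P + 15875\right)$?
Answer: $\frac{1054871776840}{67834829} \approx 15551.0$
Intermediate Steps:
$M{\left(w \right)} = -33 - w$ ($M{\left(w \right)} = 2 - \left(35 + w\right) = -33 - w$)
$P = -720$ ($P = \left(-120\right) 6 = -720$)
$f = \frac{7499}{7309}$ ($f = \left(-14998\right) \left(- \frac{1}{14618}\right) = \frac{7499}{7309} \approx 1.026$)
$\left(\frac{1}{9464 + M{\left(150 \right)}} + f\right) \left(P + 15875\right) = \left(\frac{1}{9464 - 183} + \frac{7499}{7309}\right) \left(-720 + 15875\right) = \left(\frac{1}{9464 - 183} + \frac{7499}{7309}\right) 15155 = \left(\frac{1}{9281} + \frac{7499}{7309}\right) 15155 = \frac{69605528}{67834829} \cdot 15155 = \frac{1054871776840}{67834829}$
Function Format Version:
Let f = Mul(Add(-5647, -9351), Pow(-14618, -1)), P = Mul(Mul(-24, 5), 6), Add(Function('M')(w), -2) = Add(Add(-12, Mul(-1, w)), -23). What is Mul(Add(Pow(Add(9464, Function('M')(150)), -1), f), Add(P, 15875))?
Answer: Rational(1054871776840, 67834829) ≈ 15551.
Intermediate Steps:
Function('M')(w) = Add(-33, Mul(-1, w)) (Function('M')(w) = Add(2, Add(Add(-12, Mul(-1, w)), -23)) = Add(2, Add(-35, Mul(-1, w))) = Add(-33, Mul(-1, w)))
P = -720 (P = Mul(-120, 6) = -720)
f = Rational(7499, 7309) (f = Mul(-14998, Rational(-1, 14618)) = Rational(7499, 7309) ≈ 1.0260)
Mul(Add(Pow(Add(9464, Function('M')(150)), -1), f), Add(P, 15875)) = Mul(Add(Pow(Add(9464, Add(-33, Mul(-1, 150))), -1), Rational(7499, 7309)), Add(-720, 15875)) = Mul(Add(Pow(Add(9464, Add(-33, -150)), -1), Rational(7499, 7309)), 15155) = Mul(Add(Pow(Add(9464, -183), -1), Rational(7499, 7309)), 15155) = Mul(Add(Pow(9281, -1), Rational(7499, 7309)), 15155) = Mul(Add(Rational(1, 9281), Rational(7499, 7309)), 15155) = Mul(Rational(69605528, 67834829), 15155) = Rational(1054871776840, 67834829)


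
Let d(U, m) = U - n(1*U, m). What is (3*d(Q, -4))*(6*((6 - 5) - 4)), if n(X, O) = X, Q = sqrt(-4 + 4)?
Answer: 0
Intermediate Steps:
Q = 0 (Q = sqrt(0) = 0)
d(U, m) = 0 (d(U, m) = U - U = 0)
(3*d(Q, -4))*(6*((6 - 5) - 4)) = (3*0)*(6*((6 - 5) - 4)) = 0*(6*(1 - 4)) = 0*(6*(-3)) = 0*(-18) = 0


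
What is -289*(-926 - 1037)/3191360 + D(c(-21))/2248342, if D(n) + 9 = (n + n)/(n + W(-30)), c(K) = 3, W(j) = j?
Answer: 5739618256033/32288709263040 ≈ 0.17776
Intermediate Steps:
D(n) = -9 + 2*n/(-30 + n) (D(n) = -9 + (n + n)/(n - 30) = -9 + (2*n)/(-30 + n) = -9 + 2*n/(-30 + n))
-289*(-926 - 1037)/3191360 + D(c(-21))/2248342 = -289*(-926 - 1037)/3191360 + ((270 - 7*3)/(-30 + 3))/2248342 = -289*(-1963)*(1/3191360) + ((270 - 21)/(-27))*(1/2248342) = 567307*(1/3191360) - 1/27*249*(1/2248342) = 567307/3191360 - 83/9*1/2248342 = 567307/3191360 - 83/20235078 = 5739618256033/32288709263040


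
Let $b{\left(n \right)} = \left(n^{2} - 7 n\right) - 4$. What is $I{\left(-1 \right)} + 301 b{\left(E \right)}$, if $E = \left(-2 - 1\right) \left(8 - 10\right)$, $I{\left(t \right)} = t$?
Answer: $-3011$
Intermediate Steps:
$E = 6$ ($E = \left(-3\right) \left(-2\right) = 6$)
$b{\left(n \right)} = -4 + n^{2} - 7 n$
$I{\left(-1 \right)} + 301 b{\left(E \right)} = -1 + 301 \left(-4 + 6^{2} - 42\right) = -1 + 301 \left(-4 + 36 - 42\right) = -1 + 301 \left(-10\right) = -1 - 3010 = -3011$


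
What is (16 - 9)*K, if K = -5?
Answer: -35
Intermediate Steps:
(16 - 9)*K = (16 - 9)*(-5) = 7*(-5) = -35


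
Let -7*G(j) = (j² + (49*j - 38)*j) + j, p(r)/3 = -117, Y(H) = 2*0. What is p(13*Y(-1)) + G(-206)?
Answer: -2131879/7 ≈ -3.0455e+5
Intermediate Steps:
Y(H) = 0
p(r) = -351 (p(r) = 3*(-117) = -351)
G(j) = -j/7 - j²/7 - j*(-38 + 49*j)/7 (G(j) = -((j² + (49*j - 38)*j) + j)/7 = -((j² + (-38 + 49*j)*j) + j)/7 = -((j² + j*(-38 + 49*j)) + j)/7 = -(j + j² + j*(-38 + 49*j))/7 = -j/7 - j²/7 - j*(-38 + 49*j)/7)
p(13*Y(-1)) + G(-206) = -351 + (⅐)*(-206)*(37 - 50*(-206)) = -351 + (⅐)*(-206)*(37 + 10300) = -351 + (⅐)*(-206)*10337 = -351 - 2129422/7 = -2131879/7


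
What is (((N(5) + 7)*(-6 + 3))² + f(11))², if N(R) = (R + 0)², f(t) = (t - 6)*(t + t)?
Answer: 86974276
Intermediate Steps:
f(t) = 2*t*(-6 + t) (f(t) = (-6 + t)*(2*t) = 2*t*(-6 + t))
N(R) = R²
(((N(5) + 7)*(-6 + 3))² + f(11))² = (((5² + 7)*(-6 + 3))² + 2*11*(-6 + 11))² = (((25 + 7)*(-3))² + 2*11*5)² = ((32*(-3))² + 110)² = ((-96)² + 110)² = (9216 + 110)² = 9326² = 86974276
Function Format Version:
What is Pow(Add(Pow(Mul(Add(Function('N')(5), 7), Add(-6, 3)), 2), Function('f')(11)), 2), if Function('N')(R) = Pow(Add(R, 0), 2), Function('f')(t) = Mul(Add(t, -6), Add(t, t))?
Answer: 86974276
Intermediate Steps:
Function('f')(t) = Mul(2, t, Add(-6, t)) (Function('f')(t) = Mul(Add(-6, t), Mul(2, t)) = Mul(2, t, Add(-6, t)))
Function('N')(R) = Pow(R, 2)
Pow(Add(Pow(Mul(Add(Function('N')(5), 7), Add(-6, 3)), 2), Function('f')(11)), 2) = Pow(Add(Pow(Mul(Add(Pow(5, 2), 7), Add(-6, 3)), 2), Mul(2, 11, Add(-6, 11))), 2) = Pow(Add(Pow(Mul(Add(25, 7), -3), 2), Mul(2, 11, 5)), 2) = Pow(Add(Pow(Mul(32, -3), 2), 110), 2) = Pow(Add(Pow(-96, 2), 110), 2) = Pow(Add(9216, 110), 2) = Pow(9326, 2) = 86974276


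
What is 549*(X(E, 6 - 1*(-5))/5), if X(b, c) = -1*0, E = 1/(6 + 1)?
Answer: 0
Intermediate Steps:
E = 1/7 ≈ 0.14286
X(b, c) = 0
549*(X(E, 6 - 1*(-5))/5) = 549*(0/5) = 549*(0*(1/5)) = 549*0 = 0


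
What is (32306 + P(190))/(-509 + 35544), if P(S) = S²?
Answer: 5262/2695 ≈ 1.9525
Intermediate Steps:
(32306 + P(190))/(-509 + 35544) = (32306 + 190²)/(-509 + 35544) = (32306 + 36100)/35035 = 68406*(1/35035) = 5262/2695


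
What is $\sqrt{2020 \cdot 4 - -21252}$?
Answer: $2 \sqrt{7333} \approx 171.27$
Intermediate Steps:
$\sqrt{2020 \cdot 4 - -21252} = \sqrt{8080 + 21252} = \sqrt{29332} = 2 \sqrt{7333}$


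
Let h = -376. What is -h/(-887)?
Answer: -376/887 ≈ -0.42390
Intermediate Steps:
-h/(-887) = -1*(-376)/(-887) = 376*(-1/887) = -376/887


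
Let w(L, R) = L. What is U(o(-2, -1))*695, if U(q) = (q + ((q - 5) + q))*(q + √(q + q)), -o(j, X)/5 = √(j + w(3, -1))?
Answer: 69500 - 13900*I*√10 ≈ 69500.0 - 43956.0*I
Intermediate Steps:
o(j, X) = -5*√(3 + j) (o(j, X) = -5*√(j + 3) = -5*√(3 + j))
U(q) = (-5 + 3*q)*(q + √2*√q) (U(q) = (q + ((-5 + q) + q))*(q + √(2*q)) = (q + (-5 + 2*q))*(q + √2*√q) = (-5 + 3*q)*(q + √2*√q))
U(o(-2, -1))*695 = (-(-25)*√(3 - 2) + 3*(-5*√(3 - 2))² - 5*√2*√(-5*√(3 - 2)) + 3*√2*(-5*√(3 - 2))^(3/2))*695 = (-(-25)*√1 + 3*(-5*√1)² - 5*√2*√(-5*√1) + 3*√2*(-5*√1)^(3/2))*695 = (-(-25) + 3*(-5*1)² - 5*√2*√(-5*1) + 3*√2*(-5*1)^(3/2))*695 = (-5*(-5) + 3*(-5)² - 5*√2*√(-5) + 3*√2*(-5)^(3/2))*695 = (25 + 3*25 - 5*√2*I*√5 + 3*√2*(-5*I*√5))*695 = (25 + 75 - 5*I*√10 - 15*I*√10)*695 = (100 - 20*I*√10)*695 = 69500 - 13900*I*√10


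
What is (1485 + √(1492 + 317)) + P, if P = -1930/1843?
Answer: 2734925/1843 + 3*√201 ≈ 1526.5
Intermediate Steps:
P = -1930/1843 (P = -1930*1/1843 = -1930/1843 ≈ -1.0472)
(1485 + √(1492 + 317)) + P = (1485 + √(1492 + 317)) - 1930/1843 = (1485 + √1809) - 1930/1843 = (1485 + 3*√201) - 1930/1843 = 2734925/1843 + 3*√201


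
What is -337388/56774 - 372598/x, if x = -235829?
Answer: -29205997900/6694477823 ≈ -4.3627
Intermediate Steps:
-337388/56774 - 372598/x = -337388/56774 - 372598/(-235829) = -337388*1/56774 - 372598*(-1/235829) = -168694/28387 + 372598/235829 = -29205997900/6694477823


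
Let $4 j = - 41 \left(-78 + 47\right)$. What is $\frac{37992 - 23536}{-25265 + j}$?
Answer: $- \frac{57824}{99789} \approx -0.57946$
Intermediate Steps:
$j = \frac{1271}{4}$ ($j = \frac{\left(-41\right) \left(-78 + 47\right)}{4} = \frac{\left(-41\right) \left(-31\right)}{4} = \frac{1}{4} \cdot 1271 = \frac{1271}{4} \approx 317.75$)
$\frac{37992 - 23536}{-25265 + j} = \frac{37992 - 23536}{-25265 + \frac{1271}{4}} = \frac{14456}{- \frac{99789}{4}} = 14456 \left(- \frac{4}{99789}\right) = - \frac{57824}{99789}$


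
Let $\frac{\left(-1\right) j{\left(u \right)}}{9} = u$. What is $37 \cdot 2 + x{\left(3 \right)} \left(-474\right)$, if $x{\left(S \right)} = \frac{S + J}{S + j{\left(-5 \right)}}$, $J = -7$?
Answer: $\frac{227}{2} \approx 113.5$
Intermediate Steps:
$j{\left(u \right)} = - 9 u$
$x{\left(S \right)} = \frac{-7 + S}{45 + S}$ ($x{\left(S \right)} = \frac{S - 7}{S - -45} = \frac{-7 + S}{S + 45} = \frac{-7 + S}{45 + S}$)
$37 \cdot 2 + x{\left(3 \right)} \left(-474\right) = 37 \cdot 2 + \frac{-7 + 3}{45 + 3} \left(-474\right) = 74 + \frac{1}{48} \left(-4\right) \left(-474\right) = 74 - - \frac{79}{2} = 74 + \frac{79}{2} = \frac{227}{2}$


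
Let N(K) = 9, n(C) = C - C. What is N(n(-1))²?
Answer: 81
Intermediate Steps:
n(C) = 0
N(n(-1))² = 9² = 81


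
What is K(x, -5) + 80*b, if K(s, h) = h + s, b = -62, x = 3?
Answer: -4962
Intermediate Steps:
K(x, -5) + 80*b = (-5 + 3) + 80*(-62) = -2 - 4960 = -4962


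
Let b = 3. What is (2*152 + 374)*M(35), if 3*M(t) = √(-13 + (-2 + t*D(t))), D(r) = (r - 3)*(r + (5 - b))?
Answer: 1130*√1657 ≈ 45998.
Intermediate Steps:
D(r) = (-3 + r)*(2 + r) (D(r) = (r - 3)*(r + (5 - 1*3)) = (-3 + r)*(r + (5 - 3)) = (-3 + r)*(r + 2) = (-3 + r)*(2 + r))
M(t) = √(-15 + t*(-6 + t² - t))/3 (M(t) = √(-13 + (-2 + t*(-6 + t² - t)))/3 = √(-15 + t*(-6 + t² - t))/3)
(2*152 + 374)*M(35) = (2*152 + 374)*(√(-15 - 1*35*(6 + 35 - 1*35²))/3) = (304 + 374)*(√(-15 - 1*35*(6 + 35 - 1*1225))/3) = 678*(√(-15 - 1*35*(6 + 35 - 1225))/3) = 678*(√(-15 - 1*35*(-1184))/3) = 678*(√(-15 + 41440)/3) = 678*(√41425/3) = 678*((5*√1657)/3) = 678*(5*√1657/3) = 1130*√1657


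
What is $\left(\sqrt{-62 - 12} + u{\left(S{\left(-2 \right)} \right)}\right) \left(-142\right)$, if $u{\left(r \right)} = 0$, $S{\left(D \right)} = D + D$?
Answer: $- 142 i \sqrt{74} \approx - 1221.5 i$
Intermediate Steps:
$S{\left(D \right)} = 2 D$
$\left(\sqrt{-62 - 12} + u{\left(S{\left(-2 \right)} \right)}\right) \left(-142\right) = \left(\sqrt{-62 - 12} + 0\right) \left(-142\right) = \left(\sqrt{-74} + 0\right) \left(-142\right) = \left(i \sqrt{74} + 0\right) \left(-142\right) = i \sqrt{74} \left(-142\right) = - 142 i \sqrt{74}$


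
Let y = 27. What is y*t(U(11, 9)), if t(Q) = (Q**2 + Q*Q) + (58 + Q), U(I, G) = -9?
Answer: 5697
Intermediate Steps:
t(Q) = 58 + Q + 2*Q**2 (t(Q) = (Q**2 + Q**2) + (58 + Q) = 2*Q**2 + (58 + Q) = 58 + Q + 2*Q**2)
y*t(U(11, 9)) = 27*(58 - 9 + 2*(-9)**2) = 27*(58 - 9 + 2*81) = 27*(58 - 9 + 162) = 27*211 = 5697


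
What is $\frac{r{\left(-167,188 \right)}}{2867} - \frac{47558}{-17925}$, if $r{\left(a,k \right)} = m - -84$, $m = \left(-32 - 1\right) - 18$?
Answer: $\frac{136940311}{51390975} \approx 2.6647$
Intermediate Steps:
$m = -51$ ($m = -33 - 18 = -51$)
$r{\left(a,k \right)} = 33$ ($r{\left(a,k \right)} = -51 - -84 = -51 + 84 = 33$)
$\frac{r{\left(-167,188 \right)}}{2867} - \frac{47558}{-17925} = \frac{33}{2867} - \frac{47558}{-17925} = 33 \cdot \frac{1}{2867} - - \frac{47558}{17925} = \frac{33}{2867} + \frac{47558}{17925} = \frac{136940311}{51390975}$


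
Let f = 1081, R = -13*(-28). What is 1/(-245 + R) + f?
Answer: 128640/119 ≈ 1081.0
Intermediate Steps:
R = 364
1/(-245 + R) + f = 1/(-245 + 364) + 1081 = 1/119 + 1081 = 128640/119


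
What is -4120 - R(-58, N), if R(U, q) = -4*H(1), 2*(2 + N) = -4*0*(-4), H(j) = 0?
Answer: -4120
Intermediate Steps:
N = -2 (N = -2 + (-4*0*(-4))/2 = -2 + (0*(-4))/2 = -2 + (½)*0 = -2 + 0 = -2)
R(U, q) = 0 (R(U, q) = -4*0 = 0)
-4120 - R(-58, N) = -4120 - 1*0 = -4120 + 0 = -4120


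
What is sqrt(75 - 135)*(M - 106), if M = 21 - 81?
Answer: -332*I*sqrt(15) ≈ -1285.8*I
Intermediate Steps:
M = -60
sqrt(75 - 135)*(M - 106) = sqrt(75 - 135)*(-60 - 106) = sqrt(-60)*(-166) = (2*I*sqrt(15))*(-166) = -332*I*sqrt(15)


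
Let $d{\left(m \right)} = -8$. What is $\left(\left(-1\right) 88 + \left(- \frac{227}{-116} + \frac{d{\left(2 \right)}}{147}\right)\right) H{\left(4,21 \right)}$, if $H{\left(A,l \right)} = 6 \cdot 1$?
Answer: $- \frac{1468135}{2842} \approx -516.58$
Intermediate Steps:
$H{\left(A,l \right)} = 6$
$\left(\left(-1\right) 88 + \left(- \frac{227}{-116} + \frac{d{\left(2 \right)}}{147}\right)\right) H{\left(4,21 \right)} = \left(\left(-1\right) 88 - \left(- \frac{227}{116} + \frac{8}{147}\right)\right) 6 = \left(-88 - - \frac{32441}{17052}\right) 6 = \left(-88 + \left(\frac{227}{116} - \frac{8}{147}\right)\right) 6 = \left(-88 + \frac{32441}{17052}\right) 6 = \left(- \frac{1468135}{17052}\right) 6 = - \frac{1468135}{2842}$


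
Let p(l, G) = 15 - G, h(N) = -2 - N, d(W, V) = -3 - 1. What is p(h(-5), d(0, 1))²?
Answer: 361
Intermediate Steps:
d(W, V) = -4
p(h(-5), d(0, 1))² = (15 - 1*(-4))² = (15 + 4)² = 19² = 361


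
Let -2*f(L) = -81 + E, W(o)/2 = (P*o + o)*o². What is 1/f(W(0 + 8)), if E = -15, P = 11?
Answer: 1/48 ≈ 0.020833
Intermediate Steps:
W(o) = 24*o³ (W(o) = 2*((11*o + o)*o²) = 2*((12*o)*o²) = 2*(12*o³) = 24*o³)
f(L) = 48 (f(L) = -(-81 - 15)/2 = -½*(-96) = 48)
1/f(W(0 + 8)) = 1/48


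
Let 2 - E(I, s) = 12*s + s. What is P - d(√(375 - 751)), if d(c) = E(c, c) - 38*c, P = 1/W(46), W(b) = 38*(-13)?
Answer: -989/494 + 102*I*√94 ≈ -2.002 + 988.93*I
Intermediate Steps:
W(b) = -494
E(I, s) = 2 - 13*s (E(I, s) = 2 - (12*s + s) = 2 - 13*s)
P = -1/494 (P = 1/(-494) = -1/494 ≈ -0.0020243)
d(c) = 2 - 51*c (d(c) = (2 - 13*c) - 38*c = 2 - 51*c)
P - d(√(375 - 751)) = -1/494 - (2 - 51*√(375 - 751)) = -1/494 - (2 - 102*I*√94) = -1/494 + (-2 + 102*I*√94) = -989/494 + 102*I*√94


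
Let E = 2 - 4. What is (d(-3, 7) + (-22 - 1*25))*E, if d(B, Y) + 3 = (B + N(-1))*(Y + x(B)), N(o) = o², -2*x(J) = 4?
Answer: 120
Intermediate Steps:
x(J) = -2 (x(J) = -½*4 = -2)
d(B, Y) = -3 + (1 + B)*(-2 + Y) (d(B, Y) = -3 + (B + (-1)²)*(Y - 2) = -3 + (B + 1)*(-2 + Y) = -3 + (1 + B)*(-2 + Y))
E = -2
(d(-3, 7) + (-22 - 1*25))*E = ((-5 + 7 - 2*(-3) - 3*7) + (-22 - 1*25))*(-2) = ((-5 + 7 + 6 - 21) + (-22 - 25))*(-2) = (-13 - 47)*(-2) = -60*(-2) = 120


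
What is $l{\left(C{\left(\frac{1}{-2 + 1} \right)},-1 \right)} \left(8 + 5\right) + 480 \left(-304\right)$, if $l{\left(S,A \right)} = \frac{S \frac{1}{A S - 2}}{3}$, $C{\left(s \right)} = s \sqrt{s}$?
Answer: $- \frac{2188813}{15} + \frac{26 i}{15} \approx -1.4592 \cdot 10^{5} + 1.7333 i$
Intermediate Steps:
$C{\left(s \right)} = s^{\frac{3}{2}}$
$l{\left(S,A \right)} = \frac{S}{3 \left(-2 + A S\right)}$ ($l{\left(S,A \right)} = \frac{S}{-2 + A S} \frac{1}{3} = \frac{S}{3 \left(-2 + A S\right)}$)
$l{\left(C{\left(\frac{1}{-2 + 1} \right)},-1 \right)} \left(8 + 5\right) + 480 \left(-304\right) = \frac{\left(\frac{1}{-2 + 1}\right)^{\frac{3}{2}}}{3 \left(-2 - \left(\frac{1}{-2 + 1}\right)^{\frac{3}{2}}\right)} \left(8 + 5\right) + 480 \left(-304\right) = \frac{\left(\frac{1}{-1}\right)^{\frac{3}{2}}}{3 \left(-2 - \left(\frac{1}{-1}\right)^{\frac{3}{2}}\right)} 13 - 145920 = \frac{\left(-1\right)^{\frac{3}{2}}}{3 \left(-2 - \left(-1\right)^{\frac{3}{2}}\right)} 13 - 145920 = \frac{\left(-1\right) i}{3 \left(-2 - - i\right)} 13 - 145920 = \frac{\left(-1\right) i}{3 \left(-2 + i\right)} 13 - 145920 = \frac{- i \frac{-2 - i}{5}}{3} \cdot 13 - 145920 = - \frac{i \left(-2 - i\right)}{15} \cdot 13 - 145920 = - \frac{13 i \left(-2 - i\right)}{15} - 145920 = -145920 - \frac{13 i \left(-2 - i\right)}{15}$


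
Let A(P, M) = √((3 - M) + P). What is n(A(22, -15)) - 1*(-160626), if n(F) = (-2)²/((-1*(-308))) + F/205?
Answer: 12368203/77 + 2*√10/205 ≈ 1.6063e+5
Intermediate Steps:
A(P, M) = √(3 + P - M)
n(F) = 1/77 + F/205 (n(F) = 4/308 + F*(1/205) = 4*(1/308) + F/205 = 1/77 + F/205)
n(A(22, -15)) - 1*(-160626) = (1/77 + √(3 + 22 - 1*(-15))/205) - 1*(-160626) = (1/77 + √(3 + 22 + 15)/205) + 160626 = (1/77 + √40/205) + 160626 = (1/77 + (2*√10)/205) + 160626 = (1/77 + 2*√10/205) + 160626 = 12368203/77 + 2*√10/205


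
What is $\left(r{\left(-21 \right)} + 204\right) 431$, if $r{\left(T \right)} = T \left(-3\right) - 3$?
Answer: $113784$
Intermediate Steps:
$r{\left(T \right)} = -3 - 3 T$ ($r{\left(T \right)} = - 3 T - 3 = -3 - 3 T$)
$\left(r{\left(-21 \right)} + 204\right) 431 = \left(\left(-3 - -63\right) + 204\right) 431 = \left(\left(-3 + 63\right) + 204\right) 431 = \left(60 + 204\right) 431 = 264 \cdot 431 = 113784$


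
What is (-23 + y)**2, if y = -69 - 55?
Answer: 21609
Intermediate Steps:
y = -124
(-23 + y)**2 = (-23 - 124)**2 = (-147)**2 = 21609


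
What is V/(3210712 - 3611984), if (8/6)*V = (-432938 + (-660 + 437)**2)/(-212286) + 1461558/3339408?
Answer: -132496625155/31607284404891904 ≈ -4.1920e-6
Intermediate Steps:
V = 132496625155/78767729632 (V = 3*((-432938 + (-660 + 437)**2)/(-212286) + 1461558/3339408)/4 = 3*((-432938 + (-223)**2)*(-1/212286) + 1461558*(1/3339408))/4 = 3*((-432938 + 49729)*(-1/212286) + 243593/556568)/4 = 3*(-383209*(-1/212286) + 243593/556568)/4 = 3*(383209/212286 + 243593/556568)/4 = (3/4)*(132496625155/59075797224) = 132496625155/78767729632 ≈ 1.6821)
V/(3210712 - 3611984) = 132496625155/(78767729632*(3210712 - 3611984)) = (132496625155/78767729632)/(-401272) = (132496625155/78767729632)*(-1/401272) = -132496625155/31607284404891904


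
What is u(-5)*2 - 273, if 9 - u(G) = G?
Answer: -245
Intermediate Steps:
u(G) = 9 - G
u(-5)*2 - 273 = (9 - 1*(-5))*2 - 273 = (9 + 5)*2 - 273 = 14*2 - 273 = 28 - 273 = -245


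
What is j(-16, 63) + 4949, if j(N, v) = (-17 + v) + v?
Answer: 5058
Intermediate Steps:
j(N, v) = -17 + 2*v
j(-16, 63) + 4949 = (-17 + 2*63) + 4949 = (-17 + 126) + 4949 = 109 + 4949 = 5058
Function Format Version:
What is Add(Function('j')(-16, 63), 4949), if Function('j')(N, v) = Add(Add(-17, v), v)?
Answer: 5058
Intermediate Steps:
Function('j')(N, v) = Add(-17, Mul(2, v))
Add(Function('j')(-16, 63), 4949) = Add(Add(-17, Mul(2, 63)), 4949) = Add(Add(-17, 126), 4949) = Add(109, 4949) = 5058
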